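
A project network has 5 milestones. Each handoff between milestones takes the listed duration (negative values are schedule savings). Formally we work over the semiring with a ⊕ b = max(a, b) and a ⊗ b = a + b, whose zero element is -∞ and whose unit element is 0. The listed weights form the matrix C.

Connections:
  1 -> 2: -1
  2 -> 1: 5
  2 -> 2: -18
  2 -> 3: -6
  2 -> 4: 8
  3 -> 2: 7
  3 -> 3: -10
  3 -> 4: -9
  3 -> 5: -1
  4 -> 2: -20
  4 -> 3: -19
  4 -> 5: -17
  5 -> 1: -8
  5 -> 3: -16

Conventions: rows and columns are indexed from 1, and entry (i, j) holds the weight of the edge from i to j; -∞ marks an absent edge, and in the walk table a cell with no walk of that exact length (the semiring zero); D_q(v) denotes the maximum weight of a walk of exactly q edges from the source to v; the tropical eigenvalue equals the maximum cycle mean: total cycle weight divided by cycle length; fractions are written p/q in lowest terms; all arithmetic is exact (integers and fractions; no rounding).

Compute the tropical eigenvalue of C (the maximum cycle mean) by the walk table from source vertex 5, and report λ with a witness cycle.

q=0: [-∞, -∞, -∞, -∞, 0]
q=1: [-8, -∞, -16, -∞, -∞]
q=2: [-∞, -9, -26, -25, -17]
q=3: [-4, -19, -15, -1, -27]
q=4: [-14, -5, -20, -11, -16]
q=5: [0, -13, -11, 3, -21]
Optimal cycle mean attained by: cycle 1->2->1, total (-1) + 5, length 2.
Answer: λ = 2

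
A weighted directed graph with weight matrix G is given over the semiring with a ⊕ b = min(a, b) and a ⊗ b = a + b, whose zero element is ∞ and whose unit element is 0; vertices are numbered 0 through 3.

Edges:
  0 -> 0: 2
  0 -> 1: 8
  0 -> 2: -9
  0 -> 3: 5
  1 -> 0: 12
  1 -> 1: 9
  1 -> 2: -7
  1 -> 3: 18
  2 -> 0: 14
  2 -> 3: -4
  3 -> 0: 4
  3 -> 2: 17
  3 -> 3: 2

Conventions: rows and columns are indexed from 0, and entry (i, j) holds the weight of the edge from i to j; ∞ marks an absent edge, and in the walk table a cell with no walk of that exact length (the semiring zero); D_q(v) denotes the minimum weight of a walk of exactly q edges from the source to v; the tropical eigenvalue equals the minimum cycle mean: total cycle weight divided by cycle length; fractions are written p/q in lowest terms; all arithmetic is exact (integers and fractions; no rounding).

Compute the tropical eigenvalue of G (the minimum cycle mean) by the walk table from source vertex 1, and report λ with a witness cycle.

q=0: [∞, 0, ∞, ∞]
q=1: [12, 9, -7, 18]
q=2: [7, 18, 2, -11]
q=3: [-7, 15, -2, -9]
q=4: [-5, 1, -16, -7]
Optimal cycle mean attained by: cycle 0->2->3->0, total (-9) + (-4) + 4, length 3.
Answer: λ = -3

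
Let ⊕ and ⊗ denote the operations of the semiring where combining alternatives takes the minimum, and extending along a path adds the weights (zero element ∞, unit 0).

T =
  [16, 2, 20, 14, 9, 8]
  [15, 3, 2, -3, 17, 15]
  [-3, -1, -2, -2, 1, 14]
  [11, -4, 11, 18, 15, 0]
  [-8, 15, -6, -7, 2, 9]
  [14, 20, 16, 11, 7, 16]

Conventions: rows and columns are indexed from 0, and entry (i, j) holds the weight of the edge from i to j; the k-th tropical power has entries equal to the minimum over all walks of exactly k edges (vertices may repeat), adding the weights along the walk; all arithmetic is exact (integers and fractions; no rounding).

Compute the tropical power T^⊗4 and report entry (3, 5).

T^⊗2:
  [1, 5, 3, -1, 11, 14]
  [-1, -7, 0, 0, 3, -3]
  [-7, -6, -5, -6, -1, -2]
  [7, -1, -2, -7, 7, 11]
  [-9, -11, -8, -8, -5, -7]
  [-1, 7, 1, 0, 9, 11]
T^⊗3:
  [0, -5, 1, 1, 4, -1]
  [-5, -4, -5, -10, 1, 0]
  [-9, -10, -7, -9, -4, -6]
  [-5, -11, -4, -4, -1, -7]
  [-13, -12, -11, -14, -7, -8]
  [-2, -4, -1, -1, 2, 0]
T^⊗4:
  [-4, -3, -3, -8, 2, 1]
  [-8, -14, -7, -7, -4, -10]
  [-12, -13, -10, -13, -6, -9]
  [-9, -8, -9, -14, -3, -4]
  [-15, -18, -13, -15, -10, -14]
  [-6, -5, -4, -7, 0, -1]
Key observation: the optimum is the walk 3->1->1->3->5, with weight (-4) + 3 + (-3) + 0 = -4.
Optimal value attained by: walk 3->1->1->3->5.
Answer: (T^⊗4)[3][5] = -4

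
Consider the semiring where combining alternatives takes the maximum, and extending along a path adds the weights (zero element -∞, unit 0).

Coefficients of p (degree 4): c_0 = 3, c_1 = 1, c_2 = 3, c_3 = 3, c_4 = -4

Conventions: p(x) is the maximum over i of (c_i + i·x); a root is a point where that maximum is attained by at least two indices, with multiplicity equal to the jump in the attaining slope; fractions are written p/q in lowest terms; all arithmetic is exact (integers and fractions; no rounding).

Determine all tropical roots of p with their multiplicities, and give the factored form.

hull edge (i=0, c=3) to (i=3, c=3): slope 0, span 3
hull edge (i=3, c=3) to (i=4, c=-4): slope -7, span 1
Factored form: p(x) = -4 ⊗ (x ⊕ 0) ⊗ (x ⊕ 0) ⊗ (x ⊕ 0) ⊗ (x ⊕ 7)
Answer: roots = 0 (mult 3), 7 (mult 1)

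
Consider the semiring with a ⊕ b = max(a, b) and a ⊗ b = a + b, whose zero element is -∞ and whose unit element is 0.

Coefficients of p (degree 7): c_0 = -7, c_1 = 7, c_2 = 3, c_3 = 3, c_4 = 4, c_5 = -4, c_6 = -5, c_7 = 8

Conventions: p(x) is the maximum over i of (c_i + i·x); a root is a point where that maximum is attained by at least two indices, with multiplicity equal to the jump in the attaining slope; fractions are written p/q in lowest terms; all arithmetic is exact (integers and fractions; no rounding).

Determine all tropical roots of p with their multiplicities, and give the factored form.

hull edge (i=0, c=-7) to (i=1, c=7): slope 14, span 1
hull edge (i=1, c=7) to (i=7, c=8): slope 1/6, span 6
Factored form: p(x) = 8 ⊗ (x ⊕ (-14)) ⊗ (x ⊕ (-1/6)) ⊗ (x ⊕ (-1/6)) ⊗ (x ⊕ (-1/6)) ⊗ (x ⊕ (-1/6)) ⊗ (x ⊕ (-1/6)) ⊗ (x ⊕ (-1/6))
Answer: roots = -14 (mult 1), -1/6 (mult 6)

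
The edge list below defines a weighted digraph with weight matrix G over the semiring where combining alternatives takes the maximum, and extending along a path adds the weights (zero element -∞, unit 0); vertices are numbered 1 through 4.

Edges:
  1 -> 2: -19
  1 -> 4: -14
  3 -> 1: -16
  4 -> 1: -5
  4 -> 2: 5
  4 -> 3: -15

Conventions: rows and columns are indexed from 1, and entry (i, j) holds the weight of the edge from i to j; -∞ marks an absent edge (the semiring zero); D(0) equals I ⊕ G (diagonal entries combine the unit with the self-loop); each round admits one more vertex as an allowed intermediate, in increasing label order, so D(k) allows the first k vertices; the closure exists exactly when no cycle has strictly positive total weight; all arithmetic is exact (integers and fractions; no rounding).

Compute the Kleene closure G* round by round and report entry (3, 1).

D(0):
  [0, -19, -∞, -14]
  [-∞, 0, -∞, -∞]
  [-16, -∞, 0, -∞]
  [-5, 5, -15, 0]
D(1):
  [0, -19, -∞, -14]
  [-∞, 0, -∞, -∞]
  [-16, -35, 0, -30]
  [-5, 5, -15, 0]
D(2):
  [0, -19, -∞, -14]
  [-∞, 0, -∞, -∞]
  [-16, -35, 0, -30]
  [-5, 5, -15, 0]
D(3):
  [0, -19, -∞, -14]
  [-∞, 0, -∞, -∞]
  [-16, -35, 0, -30]
  [-5, 5, -15, 0]
D(4):
  [0, -9, -29, -14]
  [-∞, 0, -∞, -∞]
  [-16, -25, 0, -30]
  [-5, 5, -15, 0]
Answer: G*[3][1] = -16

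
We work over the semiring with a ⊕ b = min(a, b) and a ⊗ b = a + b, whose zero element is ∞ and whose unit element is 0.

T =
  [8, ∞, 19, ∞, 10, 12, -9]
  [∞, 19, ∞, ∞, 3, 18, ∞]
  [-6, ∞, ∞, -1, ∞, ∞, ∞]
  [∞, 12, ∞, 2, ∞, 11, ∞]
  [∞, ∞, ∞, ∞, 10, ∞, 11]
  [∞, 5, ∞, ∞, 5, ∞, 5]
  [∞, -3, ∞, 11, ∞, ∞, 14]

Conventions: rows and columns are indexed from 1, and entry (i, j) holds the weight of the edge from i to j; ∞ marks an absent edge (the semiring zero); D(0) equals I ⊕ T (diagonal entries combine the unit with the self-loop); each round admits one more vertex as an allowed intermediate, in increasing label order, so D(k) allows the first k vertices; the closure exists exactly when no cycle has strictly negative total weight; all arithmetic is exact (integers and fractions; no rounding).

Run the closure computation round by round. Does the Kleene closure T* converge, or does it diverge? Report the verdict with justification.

D(0):
  [0, ∞, 19, ∞, 10, 12, -9]
  [∞, 0, ∞, ∞, 3, 18, ∞]
  [-6, ∞, 0, -1, ∞, ∞, ∞]
  [∞, 12, ∞, 0, ∞, 11, ∞]
  [∞, ∞, ∞, ∞, 0, ∞, 11]
  [∞, 5, ∞, ∞, 5, 0, 5]
  [∞, -3, ∞, 11, ∞, ∞, 0]
D(1):
  [0, ∞, 19, ∞, 10, 12, -9]
  [∞, 0, ∞, ∞, 3, 18, ∞]
  [-6, ∞, 0, -1, 4, 6, -15]
  [∞, 12, ∞, 0, ∞, 11, ∞]
  [∞, ∞, ∞, ∞, 0, ∞, 11]
  [∞, 5, ∞, ∞, 5, 0, 5]
  [∞, -3, ∞, 11, ∞, ∞, 0]
D(2):
  [0, ∞, 19, ∞, 10, 12, -9]
  [∞, 0, ∞, ∞, 3, 18, ∞]
  [-6, ∞, 0, -1, 4, 6, -15]
  [∞, 12, ∞, 0, 15, 11, ∞]
  [∞, ∞, ∞, ∞, 0, ∞, 11]
  [∞, 5, ∞, ∞, 5, 0, 5]
  [∞, -3, ∞, 11, 0, 15, 0]
D(3):
  [0, ∞, 19, 18, 10, 12, -9]
  [∞, 0, ∞, ∞, 3, 18, ∞]
  [-6, ∞, 0, -1, 4, 6, -15]
  [∞, 12, ∞, 0, 15, 11, ∞]
  [∞, ∞, ∞, ∞, 0, ∞, 11]
  [∞, 5, ∞, ∞, 5, 0, 5]
  [∞, -3, ∞, 11, 0, 15, 0]
D(4):
  [0, 30, 19, 18, 10, 12, -9]
  [∞, 0, ∞, ∞, 3, 18, ∞]
  [-6, 11, 0, -1, 4, 6, -15]
  [∞, 12, ∞, 0, 15, 11, ∞]
  [∞, ∞, ∞, ∞, 0, ∞, 11]
  [∞, 5, ∞, ∞, 5, 0, 5]
  [∞, -3, ∞, 11, 0, 15, 0]
D(5):
  [0, 30, 19, 18, 10, 12, -9]
  [∞, 0, ∞, ∞, 3, 18, 14]
  [-6, 11, 0, -1, 4, 6, -15]
  [∞, 12, ∞, 0, 15, 11, 26]
  [∞, ∞, ∞, ∞, 0, ∞, 11]
  [∞, 5, ∞, ∞, 5, 0, 5]
  [∞, -3, ∞, 11, 0, 15, 0]
D(6):
  [0, 17, 19, 18, 10, 12, -9]
  [∞, 0, ∞, ∞, 3, 18, 14]
  [-6, 11, 0, -1, 4, 6, -15]
  [∞, 12, ∞, 0, 15, 11, 16]
  [∞, ∞, ∞, ∞, 0, ∞, 11]
  [∞, 5, ∞, ∞, 5, 0, 5]
  [∞, -3, ∞, 11, 0, 15, 0]
D(7):
  [0, -12, 19, 2, -9, 6, -9]
  [∞, 0, ∞, 25, 3, 18, 14]
  [-6, -18, 0, -4, -15, 0, -15]
  [∞, 12, ∞, 0, 15, 11, 16]
  [∞, 8, ∞, 22, 0, 26, 11]
  [∞, 2, ∞, 16, 5, 0, 5]
  [∞, -3, ∞, 11, 0, 15, 0]
Key observation: every diagonal entry stays at the unit through all rounds, so no improving cycle exists.
Answer: CONVERGES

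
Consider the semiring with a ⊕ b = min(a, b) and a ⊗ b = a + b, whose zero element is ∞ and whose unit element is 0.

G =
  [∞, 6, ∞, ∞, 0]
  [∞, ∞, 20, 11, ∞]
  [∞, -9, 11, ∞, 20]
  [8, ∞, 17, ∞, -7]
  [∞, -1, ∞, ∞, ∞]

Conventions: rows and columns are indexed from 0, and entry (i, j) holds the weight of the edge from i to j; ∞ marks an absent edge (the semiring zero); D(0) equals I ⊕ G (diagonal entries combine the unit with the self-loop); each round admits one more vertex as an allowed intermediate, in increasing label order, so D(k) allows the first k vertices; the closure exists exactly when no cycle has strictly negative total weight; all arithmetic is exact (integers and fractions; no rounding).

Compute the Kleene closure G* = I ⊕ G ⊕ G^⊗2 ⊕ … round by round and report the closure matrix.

D(0):
  [0, 6, ∞, ∞, 0]
  [∞, 0, 20, 11, ∞]
  [∞, -9, 0, ∞, 20]
  [8, ∞, 17, 0, -7]
  [∞, -1, ∞, ∞, 0]
D(1):
  [0, 6, ∞, ∞, 0]
  [∞, 0, 20, 11, ∞]
  [∞, -9, 0, ∞, 20]
  [8, 14, 17, 0, -7]
  [∞, -1, ∞, ∞, 0]
D(2):
  [0, 6, 26, 17, 0]
  [∞, 0, 20, 11, ∞]
  [∞, -9, 0, 2, 20]
  [8, 14, 17, 0, -7]
  [∞, -1, 19, 10, 0]
D(3):
  [0, 6, 26, 17, 0]
  [∞, 0, 20, 11, 40]
  [∞, -9, 0, 2, 20]
  [8, 8, 17, 0, -7]
  [∞, -1, 19, 10, 0]
D(4):
  [0, 6, 26, 17, 0]
  [19, 0, 20, 11, 4]
  [10, -9, 0, 2, -5]
  [8, 8, 17, 0, -7]
  [18, -1, 19, 10, 0]
D(5):
  [0, -1, 19, 10, 0]
  [19, 0, 20, 11, 4]
  [10, -9, 0, 2, -5]
  [8, -8, 12, 0, -7]
  [18, -1, 19, 10, 0]
Answer: G* = [[0, -1, 19, 10, 0], [19, 0, 20, 11, 4], [10, -9, 0, 2, -5], [8, -8, 12, 0, -7], [18, -1, 19, 10, 0]]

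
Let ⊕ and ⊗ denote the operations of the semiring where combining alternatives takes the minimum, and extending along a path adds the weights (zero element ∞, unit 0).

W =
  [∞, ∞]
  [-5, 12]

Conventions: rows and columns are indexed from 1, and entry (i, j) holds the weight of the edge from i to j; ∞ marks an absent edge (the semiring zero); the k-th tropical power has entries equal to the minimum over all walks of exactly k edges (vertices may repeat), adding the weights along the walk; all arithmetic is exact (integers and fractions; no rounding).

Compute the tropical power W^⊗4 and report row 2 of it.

W^⊗2:
  [∞, ∞]
  [7, 24]
W^⊗3:
  [∞, ∞]
  [19, 36]
W^⊗4:
  [∞, ∞]
  [31, 48]
Answer: row 2 of W^⊗4 = [31, 48]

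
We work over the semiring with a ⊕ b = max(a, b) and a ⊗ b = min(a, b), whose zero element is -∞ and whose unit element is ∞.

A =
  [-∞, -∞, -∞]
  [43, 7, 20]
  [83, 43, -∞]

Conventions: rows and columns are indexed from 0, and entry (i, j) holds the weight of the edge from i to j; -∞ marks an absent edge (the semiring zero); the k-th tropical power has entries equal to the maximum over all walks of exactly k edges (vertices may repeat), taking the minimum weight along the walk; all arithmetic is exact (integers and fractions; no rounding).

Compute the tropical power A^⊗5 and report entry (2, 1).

A^⊗2:
  [-∞, -∞, -∞]
  [20, 20, 7]
  [43, 7, 20]
A^⊗3:
  [-∞, -∞, -∞]
  [20, 7, 20]
  [20, 20, 7]
A^⊗4:
  [-∞, -∞, -∞]
  [20, 20, 7]
  [20, 7, 20]
A^⊗5:
  [-∞, -∞, -∞]
  [20, 7, 20]
  [20, 20, 7]
Key observation: the optimum is the walk 2->1->2->1->2->1, with weight 43 min 20 min 43 min 20 min 43 = 20.
Optimal value attained by: walk 2->1->2->1->2->1.
Answer: (A^⊗5)[2][1] = 20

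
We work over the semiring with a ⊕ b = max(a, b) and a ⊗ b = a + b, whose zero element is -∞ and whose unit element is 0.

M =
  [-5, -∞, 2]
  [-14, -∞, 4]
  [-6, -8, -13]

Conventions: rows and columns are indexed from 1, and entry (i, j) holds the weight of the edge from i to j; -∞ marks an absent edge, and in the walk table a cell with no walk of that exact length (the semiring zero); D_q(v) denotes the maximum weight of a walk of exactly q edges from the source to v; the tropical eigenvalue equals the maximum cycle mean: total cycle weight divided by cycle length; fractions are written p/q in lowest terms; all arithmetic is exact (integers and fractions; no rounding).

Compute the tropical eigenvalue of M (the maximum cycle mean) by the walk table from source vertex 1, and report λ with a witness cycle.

q=0: [0, -∞, -∞]
q=1: [-5, -∞, 2]
q=2: [-4, -6, -3]
q=3: [-9, -11, -2]
Optimal cycle mean attained by: cycle 1->3->1, total 2 + (-6), length 2.
Answer: λ = -2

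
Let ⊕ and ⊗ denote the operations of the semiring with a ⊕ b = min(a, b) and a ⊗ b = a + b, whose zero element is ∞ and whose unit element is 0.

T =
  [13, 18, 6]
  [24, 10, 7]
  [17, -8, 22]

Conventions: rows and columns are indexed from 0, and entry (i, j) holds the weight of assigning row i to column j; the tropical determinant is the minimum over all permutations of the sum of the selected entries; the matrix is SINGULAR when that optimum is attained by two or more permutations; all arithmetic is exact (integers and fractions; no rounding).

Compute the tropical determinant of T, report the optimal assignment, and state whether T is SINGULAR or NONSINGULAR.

σ = (0, 1, 2): 13 + 10 + 22 = 45
σ = (0, 2, 1): 13 + 7 + (-8) = 12
σ = (1, 0, 2): 18 + 24 + 22 = 64
σ = (1, 2, 0): 18 + 7 + 17 = 42
σ = (2, 0, 1): 6 + 24 + (-8) = 22
σ = (2, 1, 0): 6 + 10 + 17 = 33
Optimal value attained by: σ = (0, 2, 1).
Answer: det⊕(T) = 12; verdict: NONSINGULAR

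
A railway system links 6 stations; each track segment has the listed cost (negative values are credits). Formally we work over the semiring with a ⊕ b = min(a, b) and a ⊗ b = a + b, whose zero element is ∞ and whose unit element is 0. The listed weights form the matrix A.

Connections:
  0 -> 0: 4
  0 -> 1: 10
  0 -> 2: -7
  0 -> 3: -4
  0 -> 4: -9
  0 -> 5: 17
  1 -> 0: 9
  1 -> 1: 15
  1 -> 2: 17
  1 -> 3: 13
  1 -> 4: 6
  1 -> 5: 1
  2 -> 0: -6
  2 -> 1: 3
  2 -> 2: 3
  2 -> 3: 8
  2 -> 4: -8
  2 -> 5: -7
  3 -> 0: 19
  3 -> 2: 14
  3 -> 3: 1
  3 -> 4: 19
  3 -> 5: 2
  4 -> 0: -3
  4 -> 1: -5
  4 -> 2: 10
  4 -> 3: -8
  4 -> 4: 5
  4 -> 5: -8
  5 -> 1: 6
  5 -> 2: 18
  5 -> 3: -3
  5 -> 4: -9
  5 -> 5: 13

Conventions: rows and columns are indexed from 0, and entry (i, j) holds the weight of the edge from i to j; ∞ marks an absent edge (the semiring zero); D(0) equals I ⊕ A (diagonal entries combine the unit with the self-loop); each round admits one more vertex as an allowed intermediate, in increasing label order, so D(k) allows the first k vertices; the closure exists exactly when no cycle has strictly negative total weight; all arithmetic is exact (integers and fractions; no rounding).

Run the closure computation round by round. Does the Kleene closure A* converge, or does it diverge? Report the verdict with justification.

D(0):
  [0, 10, -7, -4, -9, 17]
  [9, 0, 17, 13, 6, 1]
  [-6, 3, 0, 8, -8, -7]
  [19, ∞, 14, 0, 19, 2]
  [-3, -5, 10, -8, 0, -8]
  [∞, 6, 18, -3, -9, 0]
Detection: at round 1, diagonal entry (2, 2) turns strictly negative.
Key observation: the cycle 2->0->2 has total weight (-6) + (-7), which is strictly negative.
Answer: DIVERGES — negative cycle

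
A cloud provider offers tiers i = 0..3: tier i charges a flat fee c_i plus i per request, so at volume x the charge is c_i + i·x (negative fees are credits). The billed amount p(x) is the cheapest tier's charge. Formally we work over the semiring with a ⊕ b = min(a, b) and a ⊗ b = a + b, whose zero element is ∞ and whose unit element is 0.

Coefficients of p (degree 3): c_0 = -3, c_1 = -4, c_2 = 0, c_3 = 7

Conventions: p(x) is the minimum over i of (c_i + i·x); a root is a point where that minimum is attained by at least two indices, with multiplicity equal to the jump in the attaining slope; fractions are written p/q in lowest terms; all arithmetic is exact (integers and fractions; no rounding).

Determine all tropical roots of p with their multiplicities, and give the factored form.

hull edge (i=0, c=-3) to (i=1, c=-4): slope -1, span 1
hull edge (i=1, c=-4) to (i=2, c=0): slope 4, span 1
hull edge (i=2, c=0) to (i=3, c=7): slope 7, span 1
Factored form: p(x) = 7 ⊗ (x ⊕ (-7)) ⊗ (x ⊕ (-4)) ⊗ (x ⊕ 1)
Answer: roots = -7 (mult 1), -4 (mult 1), 1 (mult 1)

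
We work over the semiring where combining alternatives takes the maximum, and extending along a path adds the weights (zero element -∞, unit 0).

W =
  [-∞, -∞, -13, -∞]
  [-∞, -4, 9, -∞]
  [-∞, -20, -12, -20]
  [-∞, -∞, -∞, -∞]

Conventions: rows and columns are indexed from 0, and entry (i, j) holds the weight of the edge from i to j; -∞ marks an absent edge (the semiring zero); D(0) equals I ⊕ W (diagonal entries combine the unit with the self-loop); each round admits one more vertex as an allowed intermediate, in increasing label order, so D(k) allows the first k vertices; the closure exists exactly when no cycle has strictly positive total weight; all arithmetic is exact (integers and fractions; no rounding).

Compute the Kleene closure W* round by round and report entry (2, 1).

D(0):
  [0, -∞, -13, -∞]
  [-∞, 0, 9, -∞]
  [-∞, -20, 0, -20]
  [-∞, -∞, -∞, 0]
D(1):
  [0, -∞, -13, -∞]
  [-∞, 0, 9, -∞]
  [-∞, -20, 0, -20]
  [-∞, -∞, -∞, 0]
D(2):
  [0, -∞, -13, -∞]
  [-∞, 0, 9, -∞]
  [-∞, -20, 0, -20]
  [-∞, -∞, -∞, 0]
D(3):
  [0, -33, -13, -33]
  [-∞, 0, 9, -11]
  [-∞, -20, 0, -20]
  [-∞, -∞, -∞, 0]
D(4):
  [0, -33, -13, -33]
  [-∞, 0, 9, -11]
  [-∞, -20, 0, -20]
  [-∞, -∞, -∞, 0]
Answer: W*[2][1] = -20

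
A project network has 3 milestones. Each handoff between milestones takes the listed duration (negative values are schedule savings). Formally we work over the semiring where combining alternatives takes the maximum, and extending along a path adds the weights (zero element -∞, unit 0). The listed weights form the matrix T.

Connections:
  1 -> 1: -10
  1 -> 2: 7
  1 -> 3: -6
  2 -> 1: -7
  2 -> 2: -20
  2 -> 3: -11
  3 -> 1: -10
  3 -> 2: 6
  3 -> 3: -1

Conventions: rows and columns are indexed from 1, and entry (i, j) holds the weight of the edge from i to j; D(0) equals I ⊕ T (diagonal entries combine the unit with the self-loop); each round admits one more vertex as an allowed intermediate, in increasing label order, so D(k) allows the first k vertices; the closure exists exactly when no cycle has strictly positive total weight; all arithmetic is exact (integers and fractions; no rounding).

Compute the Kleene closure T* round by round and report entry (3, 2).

D(0):
  [0, 7, -6]
  [-7, 0, -11]
  [-10, 6, 0]
D(1):
  [0, 7, -6]
  [-7, 0, -11]
  [-10, 6, 0]
D(2):
  [0, 7, -4]
  [-7, 0, -11]
  [-1, 6, 0]
D(3):
  [0, 7, -4]
  [-7, 0, -11]
  [-1, 6, 0]
Answer: T*[3][2] = 6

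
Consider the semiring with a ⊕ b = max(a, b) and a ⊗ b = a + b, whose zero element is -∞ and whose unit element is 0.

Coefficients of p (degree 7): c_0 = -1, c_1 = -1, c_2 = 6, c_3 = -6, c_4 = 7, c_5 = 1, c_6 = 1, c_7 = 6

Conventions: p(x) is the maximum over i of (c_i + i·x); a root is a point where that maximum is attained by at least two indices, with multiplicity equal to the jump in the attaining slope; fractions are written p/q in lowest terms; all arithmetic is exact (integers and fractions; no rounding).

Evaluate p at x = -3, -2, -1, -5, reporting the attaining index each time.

p(-3) = max(-1+0·(-3)=-1, -1+1·(-3)=-4, 6+2·(-3)=0, -6+3·(-3)=-15, 7+4·(-3)=-5, 1+5·(-3)=-14, 1+6·(-3)=-17, 6+7·(-3)=-15) = 0 (attained by i=2)
p(-2) = max(-1+0·(-2)=-1, -1+1·(-2)=-3, 6+2·(-2)=2, -6+3·(-2)=-12, 7+4·(-2)=-1, 1+5·(-2)=-9, 1+6·(-2)=-11, 6+7·(-2)=-8) = 2 (attained by i=2)
p(-1) = max(-1+0·(-1)=-1, -1+1·(-1)=-2, 6+2·(-1)=4, -6+3·(-1)=-9, 7+4·(-1)=3, 1+5·(-1)=-4, 1+6·(-1)=-5, 6+7·(-1)=-1) = 4 (attained by i=2)
p(-5) = max(-1+0·(-5)=-1, -1+1·(-5)=-6, 6+2·(-5)=-4, -6+3·(-5)=-21, 7+4·(-5)=-13, 1+5·(-5)=-24, 1+6·(-5)=-29, 6+7·(-5)=-29) = -1 (attained by i=0)
Answer: p(-3) = 0; p(-2) = 2; p(-1) = 4; p(-5) = -1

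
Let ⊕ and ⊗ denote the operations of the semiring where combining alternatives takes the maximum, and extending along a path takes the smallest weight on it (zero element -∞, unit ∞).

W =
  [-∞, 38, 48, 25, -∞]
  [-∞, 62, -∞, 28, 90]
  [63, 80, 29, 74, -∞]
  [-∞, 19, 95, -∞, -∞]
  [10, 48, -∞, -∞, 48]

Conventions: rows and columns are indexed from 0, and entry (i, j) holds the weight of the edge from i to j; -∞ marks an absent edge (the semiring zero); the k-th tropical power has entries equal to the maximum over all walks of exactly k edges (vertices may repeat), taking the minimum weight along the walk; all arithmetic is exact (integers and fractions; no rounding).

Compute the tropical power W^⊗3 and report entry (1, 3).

W^⊗2:
  [48, 48, 29, 48, 38]
  [10, 62, 28, 28, 62]
  [29, 62, 74, 29, 80]
  [63, 80, 29, 74, 19]
  [10, 48, 10, 28, 48]
W^⊗3:
  [29, 48, 48, 29, 48]
  [28, 62, 28, 28, 62]
  [63, 74, 29, 74, 62]
  [29, 62, 74, 29, 80]
  [10, 48, 28, 28, 48]
Key observation: the optimum is the walk 1->1->1->3, with weight 62 min 62 min 28 = 28.
Optimal value attained by: walk 1->1->1->3.
Answer: (W^⊗3)[1][3] = 28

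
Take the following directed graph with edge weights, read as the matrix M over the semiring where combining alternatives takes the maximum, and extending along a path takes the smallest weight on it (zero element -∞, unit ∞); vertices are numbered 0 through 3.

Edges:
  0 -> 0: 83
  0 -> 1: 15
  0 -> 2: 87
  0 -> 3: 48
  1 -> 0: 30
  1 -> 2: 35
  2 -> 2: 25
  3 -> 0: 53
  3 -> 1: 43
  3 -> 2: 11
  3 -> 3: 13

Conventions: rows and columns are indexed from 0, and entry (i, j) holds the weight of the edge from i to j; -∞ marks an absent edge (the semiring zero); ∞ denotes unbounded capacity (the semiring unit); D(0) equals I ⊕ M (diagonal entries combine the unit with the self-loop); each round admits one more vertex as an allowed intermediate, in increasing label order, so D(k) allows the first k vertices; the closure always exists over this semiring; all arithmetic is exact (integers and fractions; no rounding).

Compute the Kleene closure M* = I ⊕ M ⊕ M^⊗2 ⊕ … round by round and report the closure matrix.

D(0):
  [∞, 15, 87, 48]
  [30, ∞, 35, -∞]
  [-∞, -∞, ∞, -∞]
  [53, 43, 11, ∞]
D(1):
  [∞, 15, 87, 48]
  [30, ∞, 35, 30]
  [-∞, -∞, ∞, -∞]
  [53, 43, 53, ∞]
D(2):
  [∞, 15, 87, 48]
  [30, ∞, 35, 30]
  [-∞, -∞, ∞, -∞]
  [53, 43, 53, ∞]
D(3):
  [∞, 15, 87, 48]
  [30, ∞, 35, 30]
  [-∞, -∞, ∞, -∞]
  [53, 43, 53, ∞]
D(4):
  [∞, 43, 87, 48]
  [30, ∞, 35, 30]
  [-∞, -∞, ∞, -∞]
  [53, 43, 53, ∞]
Answer: M* = [[∞, 43, 87, 48], [30, ∞, 35, 30], [-∞, -∞, ∞, -∞], [53, 43, 53, ∞]]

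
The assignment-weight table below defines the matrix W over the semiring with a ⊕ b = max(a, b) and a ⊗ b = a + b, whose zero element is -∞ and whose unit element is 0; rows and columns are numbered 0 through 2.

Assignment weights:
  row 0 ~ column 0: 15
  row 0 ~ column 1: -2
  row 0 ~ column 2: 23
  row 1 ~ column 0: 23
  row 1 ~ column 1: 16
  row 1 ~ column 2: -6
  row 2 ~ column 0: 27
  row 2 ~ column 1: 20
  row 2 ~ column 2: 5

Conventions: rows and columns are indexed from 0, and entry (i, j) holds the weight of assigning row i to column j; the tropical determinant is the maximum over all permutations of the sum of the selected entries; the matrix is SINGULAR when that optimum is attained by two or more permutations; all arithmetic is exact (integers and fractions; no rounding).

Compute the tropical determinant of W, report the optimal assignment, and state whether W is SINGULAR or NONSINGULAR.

σ = (0, 1, 2): 15 + 16 + 5 = 36
σ = (0, 2, 1): 15 + (-6) + 20 = 29
σ = (1, 0, 2): (-2) + 23 + 5 = 26
σ = (1, 2, 0): (-2) + (-6) + 27 = 19
σ = (2, 0, 1): 23 + 23 + 20 = 66
σ = (2, 1, 0): 23 + 16 + 27 = 66
Optimal value attained by: σ = (2, 0, 1).
Answer: det⊕(W) = 66; verdict: SINGULAR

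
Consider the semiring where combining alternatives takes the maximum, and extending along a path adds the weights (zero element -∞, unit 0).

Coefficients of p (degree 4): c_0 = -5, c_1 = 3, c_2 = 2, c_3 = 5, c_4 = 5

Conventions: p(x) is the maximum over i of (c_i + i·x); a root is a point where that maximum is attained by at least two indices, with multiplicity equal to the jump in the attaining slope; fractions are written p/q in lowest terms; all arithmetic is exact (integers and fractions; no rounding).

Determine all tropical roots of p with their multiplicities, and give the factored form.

hull edge (i=0, c=-5) to (i=1, c=3): slope 8, span 1
hull edge (i=1, c=3) to (i=3, c=5): slope 1, span 2
hull edge (i=3, c=5) to (i=4, c=5): slope 0, span 1
Factored form: p(x) = 5 ⊗ (x ⊕ (-8)) ⊗ (x ⊕ (-1)) ⊗ (x ⊕ (-1)) ⊗ (x ⊕ 0)
Answer: roots = -8 (mult 1), -1 (mult 2), 0 (mult 1)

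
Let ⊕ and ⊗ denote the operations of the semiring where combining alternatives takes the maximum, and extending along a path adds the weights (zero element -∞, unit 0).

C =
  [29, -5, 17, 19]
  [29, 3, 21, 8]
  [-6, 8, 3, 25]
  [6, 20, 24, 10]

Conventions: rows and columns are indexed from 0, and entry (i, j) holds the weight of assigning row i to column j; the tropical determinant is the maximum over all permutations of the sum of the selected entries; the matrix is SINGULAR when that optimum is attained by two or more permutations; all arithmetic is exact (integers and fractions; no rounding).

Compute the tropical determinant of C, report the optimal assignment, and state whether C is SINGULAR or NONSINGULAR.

σ = (0, 1, 2, 3): 29 + 3 + 3 + 10 = 45
σ = (0, 1, 3, 2): 29 + 3 + 25 + 24 = 81
σ = (0, 2, 1, 3): 29 + 21 + 8 + 10 = 68
σ = (0, 2, 3, 1): 29 + 21 + 25 + 20 = 95
σ = (0, 3, 1, 2): 29 + 8 + 8 + 24 = 69
σ = (0, 3, 2, 1): 29 + 8 + 3 + 20 = 60
σ = (1, 0, 2, 3): (-5) + 29 + 3 + 10 = 37
σ = (1, 0, 3, 2): (-5) + 29 + 25 + 24 = 73
σ = (1, 2, 0, 3): (-5) + 21 + (-6) + 10 = 20
σ = (1, 2, 3, 0): (-5) + 21 + 25 + 6 = 47
σ = (1, 3, 0, 2): (-5) + 8 + (-6) + 24 = 21
σ = (1, 3, 2, 0): (-5) + 8 + 3 + 6 = 12
σ = (2, 0, 1, 3): 17 + 29 + 8 + 10 = 64
σ = (2, 0, 3, 1): 17 + 29 + 25 + 20 = 91
σ = (2, 1, 0, 3): 17 + 3 + (-6) + 10 = 24
σ = (2, 1, 3, 0): 17 + 3 + 25 + 6 = 51
σ = (2, 3, 0, 1): 17 + 8 + (-6) + 20 = 39
σ = (2, 3, 1, 0): 17 + 8 + 8 + 6 = 39
σ = (3, 0, 1, 2): 19 + 29 + 8 + 24 = 80
σ = (3, 0, 2, 1): 19 + 29 + 3 + 20 = 71
σ = (3, 1, 0, 2): 19 + 3 + (-6) + 24 = 40
σ = (3, 1, 2, 0): 19 + 3 + 3 + 6 = 31
σ = (3, 2, 0, 1): 19 + 21 + (-6) + 20 = 54
σ = (3, 2, 1, 0): 19 + 21 + 8 + 6 = 54
Optimal value attained by: σ = (0, 2, 3, 1).
Answer: det⊕(C) = 95; verdict: NONSINGULAR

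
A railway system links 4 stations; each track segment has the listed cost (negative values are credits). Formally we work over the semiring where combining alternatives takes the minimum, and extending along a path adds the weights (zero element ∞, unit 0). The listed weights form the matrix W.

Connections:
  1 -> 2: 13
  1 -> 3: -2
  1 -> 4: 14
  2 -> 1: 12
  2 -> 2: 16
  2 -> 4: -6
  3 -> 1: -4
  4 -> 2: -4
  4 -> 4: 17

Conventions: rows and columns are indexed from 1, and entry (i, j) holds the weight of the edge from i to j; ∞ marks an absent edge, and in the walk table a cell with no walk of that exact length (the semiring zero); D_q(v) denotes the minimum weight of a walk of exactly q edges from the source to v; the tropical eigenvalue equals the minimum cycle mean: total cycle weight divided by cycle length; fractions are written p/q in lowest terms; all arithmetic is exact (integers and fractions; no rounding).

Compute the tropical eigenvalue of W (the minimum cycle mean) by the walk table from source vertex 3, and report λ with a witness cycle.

q=0: [∞, ∞, 0, ∞]
q=1: [-4, ∞, ∞, ∞]
q=2: [∞, 9, -6, 10]
q=3: [-10, 6, ∞, 3]
q=4: [18, -1, -12, 0]
Optimal cycle mean attained by: cycle 2->4->2, total (-6) + (-4), length 2.
Answer: λ = -5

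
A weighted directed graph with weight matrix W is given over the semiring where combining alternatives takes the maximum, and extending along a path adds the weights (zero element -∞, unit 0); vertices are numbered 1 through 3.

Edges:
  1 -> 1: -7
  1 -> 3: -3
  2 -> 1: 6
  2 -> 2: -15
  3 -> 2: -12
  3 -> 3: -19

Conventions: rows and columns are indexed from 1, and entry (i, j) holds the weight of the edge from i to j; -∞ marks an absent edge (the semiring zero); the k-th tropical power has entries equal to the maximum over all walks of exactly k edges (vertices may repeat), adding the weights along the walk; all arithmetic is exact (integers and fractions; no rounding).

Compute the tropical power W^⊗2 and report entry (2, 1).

W^⊗2:
  [-14, -15, -10]
  [-1, -30, 3]
  [-6, -27, -38]
Key observation: the optimum is the walk 2->1->1, with weight 6 + (-7) = -1.
Optimal value attained by: walk 2->1->1.
Answer: (W^⊗2)[2][1] = -1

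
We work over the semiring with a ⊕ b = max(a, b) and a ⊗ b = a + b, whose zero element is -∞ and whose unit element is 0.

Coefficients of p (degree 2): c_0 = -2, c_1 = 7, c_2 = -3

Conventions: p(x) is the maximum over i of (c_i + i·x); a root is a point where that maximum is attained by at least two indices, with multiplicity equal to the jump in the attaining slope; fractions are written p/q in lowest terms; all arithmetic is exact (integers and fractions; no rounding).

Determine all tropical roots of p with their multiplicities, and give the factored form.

hull edge (i=0, c=-2) to (i=1, c=7): slope 9, span 1
hull edge (i=1, c=7) to (i=2, c=-3): slope -10, span 1
Factored form: p(x) = -3 ⊗ (x ⊕ (-9)) ⊗ (x ⊕ 10)
Answer: roots = -9 (mult 1), 10 (mult 1)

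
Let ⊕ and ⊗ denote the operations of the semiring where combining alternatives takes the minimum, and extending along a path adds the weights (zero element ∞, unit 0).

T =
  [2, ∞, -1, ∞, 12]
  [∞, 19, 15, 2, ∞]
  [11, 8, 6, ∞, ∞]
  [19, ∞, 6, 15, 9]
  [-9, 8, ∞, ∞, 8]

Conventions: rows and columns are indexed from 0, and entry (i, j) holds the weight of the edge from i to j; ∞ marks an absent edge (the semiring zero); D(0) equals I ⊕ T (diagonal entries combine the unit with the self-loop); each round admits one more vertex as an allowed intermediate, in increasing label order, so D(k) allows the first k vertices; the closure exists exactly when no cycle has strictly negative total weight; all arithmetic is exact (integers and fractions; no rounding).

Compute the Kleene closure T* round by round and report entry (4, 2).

D(0):
  [0, ∞, -1, ∞, 12]
  [∞, 0, 15, 2, ∞]
  [11, 8, 0, ∞, ∞]
  [19, ∞, 6, 0, 9]
  [-9, 8, ∞, ∞, 0]
D(1):
  [0, ∞, -1, ∞, 12]
  [∞, 0, 15, 2, ∞]
  [11, 8, 0, ∞, 23]
  [19, ∞, 6, 0, 9]
  [-9, 8, -10, ∞, 0]
D(2):
  [0, ∞, -1, ∞, 12]
  [∞, 0, 15, 2, ∞]
  [11, 8, 0, 10, 23]
  [19, ∞, 6, 0, 9]
  [-9, 8, -10, 10, 0]
D(3):
  [0, 7, -1, 9, 12]
  [26, 0, 15, 2, 38]
  [11, 8, 0, 10, 23]
  [17, 14, 6, 0, 9]
  [-9, -2, -10, 0, 0]
D(4):
  [0, 7, -1, 9, 12]
  [19, 0, 8, 2, 11]
  [11, 8, 0, 10, 19]
  [17, 14, 6, 0, 9]
  [-9, -2, -10, 0, 0]
D(5):
  [0, 7, -1, 9, 12]
  [2, 0, 1, 2, 11]
  [10, 8, 0, 10, 19]
  [0, 7, -1, 0, 9]
  [-9, -2, -10, 0, 0]
Answer: T*[4][2] = -10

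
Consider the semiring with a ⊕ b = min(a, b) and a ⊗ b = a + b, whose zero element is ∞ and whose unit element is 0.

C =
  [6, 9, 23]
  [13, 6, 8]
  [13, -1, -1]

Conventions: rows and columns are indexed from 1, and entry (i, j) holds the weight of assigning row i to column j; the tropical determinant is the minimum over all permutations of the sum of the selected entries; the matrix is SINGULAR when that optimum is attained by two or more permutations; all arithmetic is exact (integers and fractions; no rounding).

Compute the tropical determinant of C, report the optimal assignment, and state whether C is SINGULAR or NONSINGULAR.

σ = (1, 2, 3): 6 + 6 + (-1) = 11
σ = (1, 3, 2): 6 + 8 + (-1) = 13
σ = (2, 1, 3): 9 + 13 + (-1) = 21
σ = (2, 3, 1): 9 + 8 + 13 = 30
σ = (3, 1, 2): 23 + 13 + (-1) = 35
σ = (3, 2, 1): 23 + 6 + 13 = 42
Optimal value attained by: σ = (1, 2, 3).
Answer: det⊕(C) = 11; verdict: NONSINGULAR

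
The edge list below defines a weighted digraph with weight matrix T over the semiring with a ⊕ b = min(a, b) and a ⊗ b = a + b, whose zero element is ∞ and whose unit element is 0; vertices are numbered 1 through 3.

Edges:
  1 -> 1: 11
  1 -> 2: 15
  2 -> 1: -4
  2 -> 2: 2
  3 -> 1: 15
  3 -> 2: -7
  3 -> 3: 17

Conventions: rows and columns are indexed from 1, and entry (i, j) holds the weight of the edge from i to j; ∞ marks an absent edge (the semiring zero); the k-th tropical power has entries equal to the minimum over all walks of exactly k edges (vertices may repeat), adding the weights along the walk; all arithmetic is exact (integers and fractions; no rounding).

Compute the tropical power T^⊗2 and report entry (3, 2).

T^⊗2:
  [11, 17, ∞]
  [-2, 4, ∞]
  [-11, -5, 34]
Key observation: the optimum is the walk 3->2->2, with weight (-7) + 2 = -5.
Optimal value attained by: walk 3->2->2.
Answer: (T^⊗2)[3][2] = -5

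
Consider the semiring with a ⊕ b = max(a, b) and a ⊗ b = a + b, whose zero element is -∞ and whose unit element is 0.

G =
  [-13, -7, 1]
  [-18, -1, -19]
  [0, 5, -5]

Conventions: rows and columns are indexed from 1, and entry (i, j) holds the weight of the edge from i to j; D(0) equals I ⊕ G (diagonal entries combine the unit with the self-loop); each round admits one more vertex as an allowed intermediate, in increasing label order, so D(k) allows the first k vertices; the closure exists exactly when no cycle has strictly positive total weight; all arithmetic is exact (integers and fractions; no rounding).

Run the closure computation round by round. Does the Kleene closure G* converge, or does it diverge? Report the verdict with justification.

D(0):
  [0, -7, 1]
  [-18, 0, -19]
  [0, 5, 0]
Detection: at round 1, diagonal entry (3, 3) turns strictly positive.
Key observation: the cycle 3->1->3 has total weight 0 + 1, which is strictly positive.
Answer: DIVERGES — positive cycle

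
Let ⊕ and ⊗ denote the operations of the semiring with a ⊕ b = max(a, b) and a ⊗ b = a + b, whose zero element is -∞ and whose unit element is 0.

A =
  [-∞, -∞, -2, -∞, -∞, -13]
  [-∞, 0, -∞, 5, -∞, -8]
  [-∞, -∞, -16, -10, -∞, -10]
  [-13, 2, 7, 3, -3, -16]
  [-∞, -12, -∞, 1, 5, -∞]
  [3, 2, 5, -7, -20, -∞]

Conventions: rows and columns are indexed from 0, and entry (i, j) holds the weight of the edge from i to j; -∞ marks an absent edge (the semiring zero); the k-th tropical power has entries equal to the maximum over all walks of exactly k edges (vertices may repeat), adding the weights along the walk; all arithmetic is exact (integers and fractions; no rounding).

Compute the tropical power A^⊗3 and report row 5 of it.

A^⊗2:
  [-10, -11, -8, -12, -33, -12]
  [-5, 7, 12, 8, 2, -8]
  [-7, -8, -3, -7, -13, -26]
  [-10, 5, 10, 7, 2, -3]
  [-12, 3, 8, 6, 10, -15]
  [-20, 2, 1, 7, -10, -5]
A^⊗3:
  [-9, -10, -5, -6, -15, -18]
  [-5, 10, 15, 12, 7, 2]
  [-20, -5, 0, -3, -8, -13]
  [0, 9, 14, 10, 7, 0]
  [-7, 8, 13, 11, 15, -2]
  [-2, 9, 14, 10, 4, -6]
Answer: row 5 of A^⊗3 = [-2, 9, 14, 10, 4, -6]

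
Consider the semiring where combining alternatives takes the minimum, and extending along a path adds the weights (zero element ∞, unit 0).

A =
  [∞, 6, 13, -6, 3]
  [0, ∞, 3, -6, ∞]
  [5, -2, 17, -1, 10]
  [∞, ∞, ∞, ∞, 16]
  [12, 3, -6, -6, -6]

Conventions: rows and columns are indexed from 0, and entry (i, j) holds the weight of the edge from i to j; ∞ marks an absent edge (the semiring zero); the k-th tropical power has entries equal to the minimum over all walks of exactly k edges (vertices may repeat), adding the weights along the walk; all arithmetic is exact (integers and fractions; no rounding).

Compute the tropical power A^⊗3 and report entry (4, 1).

A^⊗2:
  [6, 6, -3, -3, -3]
  [8, 1, 13, -6, 3]
  [-2, 11, 1, -8, 4]
  [28, 19, 10, 10, 10]
  [-1, -8, -12, -12, -12]
A^⊗3:
  [2, -5, -9, -9, -9]
  [1, 6, -3, -5, -3]
  [6, -1, -2, -8, -2]
  [15, 8, 4, 4, 4]
  [-8, -14, -18, -18, -18]
Key observation: the optimum is the walk 4->4->2->1, with weight (-6) + (-6) + (-2) = -14.
Optimal value attained by: walk 4->4->2->1.
Answer: (A^⊗3)[4][1] = -14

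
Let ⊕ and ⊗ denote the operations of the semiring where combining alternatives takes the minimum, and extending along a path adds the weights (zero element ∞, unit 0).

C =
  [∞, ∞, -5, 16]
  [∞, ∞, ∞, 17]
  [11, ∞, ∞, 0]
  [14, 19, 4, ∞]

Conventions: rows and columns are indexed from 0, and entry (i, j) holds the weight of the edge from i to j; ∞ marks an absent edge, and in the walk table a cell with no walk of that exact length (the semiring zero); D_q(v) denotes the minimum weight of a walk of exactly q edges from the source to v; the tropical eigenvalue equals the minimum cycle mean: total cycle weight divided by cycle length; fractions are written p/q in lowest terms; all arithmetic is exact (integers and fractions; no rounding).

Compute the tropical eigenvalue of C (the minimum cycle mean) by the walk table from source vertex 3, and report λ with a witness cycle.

q=0: [∞, ∞, ∞, 0]
q=1: [14, 19, 4, ∞]
q=2: [15, ∞, 9, 4]
q=3: [18, 23, 8, 9]
q=4: [19, 28, 13, 8]
Optimal cycle mean attained by: cycle 2->3->2, total 0 + 4, length 2.
Answer: λ = 2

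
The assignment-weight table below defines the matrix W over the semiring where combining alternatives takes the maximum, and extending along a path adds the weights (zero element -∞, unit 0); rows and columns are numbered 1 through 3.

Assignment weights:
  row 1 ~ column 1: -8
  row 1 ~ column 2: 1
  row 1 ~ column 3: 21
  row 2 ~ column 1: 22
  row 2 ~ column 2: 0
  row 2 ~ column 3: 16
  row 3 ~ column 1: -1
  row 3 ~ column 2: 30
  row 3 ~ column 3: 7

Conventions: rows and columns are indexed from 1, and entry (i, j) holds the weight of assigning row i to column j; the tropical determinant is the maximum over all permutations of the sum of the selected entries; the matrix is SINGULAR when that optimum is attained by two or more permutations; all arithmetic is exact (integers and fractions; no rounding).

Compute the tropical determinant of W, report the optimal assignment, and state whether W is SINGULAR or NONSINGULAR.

σ = (1, 2, 3): (-8) + 0 + 7 = -1
σ = (1, 3, 2): (-8) + 16 + 30 = 38
σ = (2, 1, 3): 1 + 22 + 7 = 30
σ = (2, 3, 1): 1 + 16 + (-1) = 16
σ = (3, 1, 2): 21 + 22 + 30 = 73
σ = (3, 2, 1): 21 + 0 + (-1) = 20
Optimal value attained by: σ = (3, 1, 2).
Answer: det⊕(W) = 73; verdict: NONSINGULAR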